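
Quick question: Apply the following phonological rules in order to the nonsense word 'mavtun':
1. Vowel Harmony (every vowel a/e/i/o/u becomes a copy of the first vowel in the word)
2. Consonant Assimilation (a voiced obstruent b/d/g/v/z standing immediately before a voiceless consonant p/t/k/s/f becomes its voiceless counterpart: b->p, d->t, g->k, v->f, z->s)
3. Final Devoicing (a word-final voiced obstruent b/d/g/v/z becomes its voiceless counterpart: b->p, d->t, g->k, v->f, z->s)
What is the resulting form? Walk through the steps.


Starting form: 'mavtun'
Rule 1: Vowel Harmony: all vowels become 'a' (matching first vowel). 'mavtun' -> 'mavtan'
Rule 2: Consonant Assimilation: voiced obstruent before voiceless consonant becomes voiceless ('vt' -> 'ft'). 'mavtan' -> 'maftan'
Rule 3: Final Devoicing: final consonant 'n' is not one of the voiced obstruents b/d/g/v/z. No change.
Final form: 'maftan'

maftan


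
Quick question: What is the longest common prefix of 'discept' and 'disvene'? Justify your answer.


Compare from the start: 3 characters match: 'dis'. Mismatch at position 4: 'c' vs 'v'.

dis


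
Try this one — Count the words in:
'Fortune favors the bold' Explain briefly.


Split into words: Fortune | favors | the | bold = 4 words.

4


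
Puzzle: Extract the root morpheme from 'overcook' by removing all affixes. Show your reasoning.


Remove prefix 'over' from 'overcook' to get root 'cook'.

cook


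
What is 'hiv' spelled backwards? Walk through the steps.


Reverse 'hiv' character by character: 'vih'.

vih


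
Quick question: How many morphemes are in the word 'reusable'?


Decomposition: re- (prefix) + use (root) + -able (suffix) = 3 morpheme(s)

3 morphemes


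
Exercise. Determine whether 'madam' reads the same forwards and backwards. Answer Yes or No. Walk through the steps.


Forward: 'madam'
Reversed: 'madam'
They are identical.

Yes


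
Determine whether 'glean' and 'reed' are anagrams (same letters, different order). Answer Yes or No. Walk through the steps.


Sorted letters of 'glean': 'aegln'
Sorted letters of 'reed': 'deer'
They do not match.

No


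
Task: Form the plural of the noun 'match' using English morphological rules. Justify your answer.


Apply rule: Add -es (sibilant/fricative ending). 'match' becomes 'matches'.

matches


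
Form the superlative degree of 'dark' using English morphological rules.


Apply superlative formation (add -est): 'dark' -> 'darkest'.

darkest


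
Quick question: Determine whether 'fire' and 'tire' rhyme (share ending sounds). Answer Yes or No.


Rime (stressed vowel + following sounds) of 'fire': -ire = /aɪər/
Rime of 'tire': -ire = /aɪər/
/aɪər/ and /aɪər/ are the same ending sound, so the words rhyme.

Yes


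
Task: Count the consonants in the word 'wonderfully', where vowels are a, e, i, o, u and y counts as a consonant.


Consonants in 'wonderfully': w, n, d, r, f, l, l, y = 8 consonants.

8


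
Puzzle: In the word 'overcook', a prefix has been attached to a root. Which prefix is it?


The word 'overcook' = 'over' (prefix) + 'cook' (root). The prefix is 'over'.

over


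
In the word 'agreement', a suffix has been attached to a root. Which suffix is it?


The word 'agreement' = 'agree' (root) + '-ment' (suffix). The suffix is '-ment'.

ment


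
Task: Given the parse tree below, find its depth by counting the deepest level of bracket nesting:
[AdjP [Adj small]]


Count bracket nesting levels:
'[' at pos 0: depth = 1
'[' at pos 6: depth = 2
Maximum depth reached: 2

2


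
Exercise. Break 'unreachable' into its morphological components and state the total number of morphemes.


Step 1: Identify prefix: 'un' (meaning: not/reverse)
Step 2: Identify root: 'reach'
Step 3: Identify suffix(es): 'able'
Decomposition: un- (prefix: not/reverse) + reach (root) + -able (suffix: capable of)
Total morphemes: 3

3 morphemes (un- (prefix: not/reverse) + reach (root) + -able (suffix: capable of))


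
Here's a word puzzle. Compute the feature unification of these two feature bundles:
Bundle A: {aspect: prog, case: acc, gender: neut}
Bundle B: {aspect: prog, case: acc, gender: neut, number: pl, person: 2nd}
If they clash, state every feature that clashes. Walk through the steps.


Compare features:
aspect: A=prog vs B=prog -> unified: prog
case: A=acc vs B=acc -> unified: acc
gender: A=neut vs B=neut -> unified: neut
number: A=_ vs B=pl -> unified: pl
person: A=_ vs B=2nd -> unified: 2nd
No clashes found.

Unified: {aspect: prog, case: acc, gender: neut, number: pl, person: 2nd}


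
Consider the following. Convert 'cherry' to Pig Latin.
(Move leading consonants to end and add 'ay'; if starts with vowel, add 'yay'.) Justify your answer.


'cherry': move consonant cluster 'ch' to end and add 'ay': 'errychay'.

errychay


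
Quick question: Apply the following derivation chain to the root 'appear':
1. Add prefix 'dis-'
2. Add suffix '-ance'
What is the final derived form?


Step 1: Add prefix 'dis-' to 'appear' = 'disappear'
Step 2: Add suffix '-ance' to 'disappear' = 'disappearance'

disappearance


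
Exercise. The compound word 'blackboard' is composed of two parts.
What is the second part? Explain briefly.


Split 'blackboard' into 'black' + 'board'. The second part is 'board'.

board


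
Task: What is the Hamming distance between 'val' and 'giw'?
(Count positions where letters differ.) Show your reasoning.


Alignment:
Position 1: 'v' vs 'g' = DIFFER
Position 2: 'a' vs 'i' = DIFFER
Position 3: 'l' vs 'w' = DIFFER
Total differences: 3

3


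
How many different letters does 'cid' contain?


Unique letters in 'cid': {c, d, i} = 3 distinct letters.

3


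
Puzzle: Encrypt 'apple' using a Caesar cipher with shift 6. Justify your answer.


Shift each letter by 6: a -> g, p -> v, p -> v, l -> r, e -> k. Result: 'gvvrk'.

gvvrk


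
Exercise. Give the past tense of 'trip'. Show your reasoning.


Apply rule: Double final consonant and add -ed. 'trip' becomes 'tripped'.

tripped


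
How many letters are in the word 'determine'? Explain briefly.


Spell out 'determine' and number each letter: d(1), e(2), t(3), e(4), r(5), m(6), i(7), n(8), e(9). Total: 9 letters.

9


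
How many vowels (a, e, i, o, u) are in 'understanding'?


Vowels in 'understanding': u, e, a, i = 4 vowels.

4


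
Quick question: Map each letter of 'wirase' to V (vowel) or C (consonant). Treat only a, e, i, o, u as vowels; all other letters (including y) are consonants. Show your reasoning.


Letter mapping: w = C, i = V, r = C, a = V, s = C, e = V.

CVCVCV


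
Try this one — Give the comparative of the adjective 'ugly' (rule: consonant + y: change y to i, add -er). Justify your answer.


Apply comparative formation (consonant + y: change y to i, add -er): 'ugly' -> 'uglier'.

uglier


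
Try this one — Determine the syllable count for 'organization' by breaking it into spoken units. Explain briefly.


Break 'organization' into syllables: or-gan-i-za-tion -> or | gan | i | za | tion = 5 syllables

5 syllables


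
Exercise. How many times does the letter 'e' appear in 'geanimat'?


Letter 'e' in 'geanimat': found at position(s) 2 = 1 occurrence(s).

1


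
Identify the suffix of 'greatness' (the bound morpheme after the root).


The word 'greatness' = 'great' (root) + '-ness' (suffix). The suffix is '-ness'.

ness


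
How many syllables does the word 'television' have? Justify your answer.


Break 'television' into syllables: tel-e-vi-sion -> tel | e | vi | sion = 4 syllables

4 syllables


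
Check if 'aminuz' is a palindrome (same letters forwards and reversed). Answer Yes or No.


Forward: 'aminuz'
Reversed: 'zunima'
They differ.

No


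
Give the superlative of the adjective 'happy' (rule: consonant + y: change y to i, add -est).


Apply superlative formation (consonant + y: change y to i, add -est): 'happy' -> 'happiest'.

happiest


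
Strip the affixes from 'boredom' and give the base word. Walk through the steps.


Remove suffix '-dom' from 'boredom' to get root 'bore'.

bore


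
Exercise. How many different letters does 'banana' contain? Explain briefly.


Unique letters in 'banana': {a, b, n} = 3 distinct letters.

3


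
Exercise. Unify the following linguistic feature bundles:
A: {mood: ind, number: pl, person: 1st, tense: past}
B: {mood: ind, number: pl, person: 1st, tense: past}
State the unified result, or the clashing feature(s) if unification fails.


Compare features:
mood: A=ind vs B=ind -> unified: ind
number: A=pl vs B=pl -> unified: pl
person: A=1st vs B=1st -> unified: 1st
tense: A=past vs B=past -> unified: past
No clashes found.

Unified: {mood: ind, number: pl, person: 1st, tense: past}


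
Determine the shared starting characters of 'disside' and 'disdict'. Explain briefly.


Compare from the start: 3 characters match: 'dis'. Mismatch at position 4: 's' vs 'd'.

dis


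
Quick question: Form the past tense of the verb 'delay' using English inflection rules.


Apply rule: Add -ed. 'delay' becomes 'delayed'.

delayed


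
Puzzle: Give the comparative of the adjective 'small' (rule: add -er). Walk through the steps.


Apply comparative formation (add -er): 'small' -> 'smaller'.

smaller


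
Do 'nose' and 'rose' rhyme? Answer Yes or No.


Rime (stressed vowel + following sounds) of 'nose': -ose = /oʊz/
Rime of 'rose': -ose = /oʊz/
/oʊz/ and /oʊz/ are the same ending sound, so the words rhyme.

Yes


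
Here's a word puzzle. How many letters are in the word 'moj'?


Spell out 'moj' and number each letter: m(1), o(2), j(3). Total: 3 letters.

3


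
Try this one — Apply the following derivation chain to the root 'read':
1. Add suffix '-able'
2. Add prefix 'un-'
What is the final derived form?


Step 1: Add suffix '-able' to 'read' = 'readable'
Step 2: Add prefix 'un-' to 'readable' = 'unreadable'

unreadable


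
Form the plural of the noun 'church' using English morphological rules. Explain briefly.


Apply rule: Add -es (sibilant/fricative ending). 'church' becomes 'churches'.

churches


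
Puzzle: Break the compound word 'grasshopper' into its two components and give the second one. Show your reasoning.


Split 'grasshopper' into 'grass' + 'hopper'. The second part is 'hopper'.

hopper


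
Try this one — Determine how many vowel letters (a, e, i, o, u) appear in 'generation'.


Vowels in 'generation': e, e, a, i, o = 5 vowels.

5


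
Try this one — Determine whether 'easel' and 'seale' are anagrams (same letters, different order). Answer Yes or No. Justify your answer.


Sorted letters of 'easel': 'aeels'
Sorted letters of 'seale': 'aeels'
They match.

Yes


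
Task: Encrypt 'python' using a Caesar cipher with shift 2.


Shift each letter by 2: p -> r, y -> a, t -> v, h -> j, o -> q, n -> p. Result: 'ravjqp'.

ravjqp


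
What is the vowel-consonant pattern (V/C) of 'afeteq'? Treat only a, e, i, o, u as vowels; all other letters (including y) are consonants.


Letter mapping: a = V, f = C, e = V, t = C, e = V, q = C.

VCVCVC


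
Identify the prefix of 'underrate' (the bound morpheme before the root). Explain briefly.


The word 'underrate' = 'under' (prefix) + 'rate' (root). The prefix is 'under'.

under


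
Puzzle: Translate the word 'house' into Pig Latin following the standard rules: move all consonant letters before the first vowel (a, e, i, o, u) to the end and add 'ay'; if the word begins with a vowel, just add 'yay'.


'house': move consonant cluster 'h' to end and add 'ay': 'ousehay'.

ousehay


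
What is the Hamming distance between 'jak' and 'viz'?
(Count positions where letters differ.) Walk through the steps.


Alignment:
Position 1: 'j' vs 'v' = DIFFER
Position 2: 'a' vs 'i' = DIFFER
Position 3: 'k' vs 'z' = DIFFER
Total differences: 3

3


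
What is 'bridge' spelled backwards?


Reverse 'bridge' character by character: 'egdirb'.

egdirb


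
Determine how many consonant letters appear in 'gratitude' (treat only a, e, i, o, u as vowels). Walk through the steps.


Consonants in 'gratitude': g, r, t, t, d = 5 consonants.

5


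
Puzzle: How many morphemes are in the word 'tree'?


Decomposition: tree (free morpheme) = 1 morpheme(s)

1 morphemes


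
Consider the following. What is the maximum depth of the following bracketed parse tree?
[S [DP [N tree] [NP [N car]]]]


Count bracket nesting levels:
'[' at pos 0: depth = 1
'[' at pos 3: depth = 2
'[' at pos 7: depth = 3
'[' at pos 16: depth = 3
'[' at pos 20: depth = 4
Maximum depth reached: 4

4


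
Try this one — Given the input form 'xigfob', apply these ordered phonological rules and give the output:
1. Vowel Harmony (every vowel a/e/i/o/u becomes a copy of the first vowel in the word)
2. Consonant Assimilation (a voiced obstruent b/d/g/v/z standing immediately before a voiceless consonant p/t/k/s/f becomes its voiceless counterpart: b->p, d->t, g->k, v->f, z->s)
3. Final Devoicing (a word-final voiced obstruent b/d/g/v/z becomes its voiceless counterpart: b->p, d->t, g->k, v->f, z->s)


Starting form: 'xigfob'
Rule 1: Vowel Harmony: all vowels become 'i' (matching first vowel). 'xigfob' -> 'xigfib'
Rule 2: Consonant Assimilation: voiced obstruent before voiceless consonant becomes voiceless ('gf' -> 'kf'). 'xigfib' -> 'xikfib'
Rule 3: Final Devoicing: word-final voiced obstruent 'b' becomes voiceless 'p'. 'xikfib' -> 'xikfip'
Final form: 'xikfip'

xikfip


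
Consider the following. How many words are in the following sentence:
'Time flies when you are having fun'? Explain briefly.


Split into words: Time | flies | when | you | are | having | fun = 7 words.

7


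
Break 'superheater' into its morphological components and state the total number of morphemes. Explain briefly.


Step 1: Identify prefix: 'super' (meaning: above)
Step 2: Identify root: 'heat'
Step 3: Identify suffix(es): 'er'
Decomposition: super- (prefix: above) + heat (root) + -er (suffix: one who)
Total morphemes: 3

3 morphemes (super- (prefix: above) + heat (root) + -er (suffix: one who))


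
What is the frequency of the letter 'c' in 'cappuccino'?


Letter 'c' in 'cappuccino': found at position(s) 1, 6, 7 = 3 occurrence(s).

3


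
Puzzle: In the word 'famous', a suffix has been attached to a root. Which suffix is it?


The word 'famous' = 'fame' (root) + '-ous' (suffix). The suffix is '-ous'.

ous


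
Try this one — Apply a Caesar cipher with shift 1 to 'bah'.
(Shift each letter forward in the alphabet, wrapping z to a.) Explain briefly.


Shift each letter by 1: b -> c, a -> b, h -> i. Result: 'cbi'.

cbi


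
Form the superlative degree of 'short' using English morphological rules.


Apply superlative formation (add -est): 'short' -> 'shortest'.

shortest


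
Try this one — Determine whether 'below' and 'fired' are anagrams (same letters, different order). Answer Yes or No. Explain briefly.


Sorted letters of 'below': 'below'
Sorted letters of 'fired': 'defir'
They do not match.

No


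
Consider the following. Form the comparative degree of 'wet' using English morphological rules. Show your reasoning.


Apply comparative formation (double final consonant, add -er): 'wet' -> 'wetter'.

wetter


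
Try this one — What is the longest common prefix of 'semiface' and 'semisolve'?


Compare from the start: 4 characters match: 'semi'. Mismatch at position 5: 'f' vs 's'.

semi


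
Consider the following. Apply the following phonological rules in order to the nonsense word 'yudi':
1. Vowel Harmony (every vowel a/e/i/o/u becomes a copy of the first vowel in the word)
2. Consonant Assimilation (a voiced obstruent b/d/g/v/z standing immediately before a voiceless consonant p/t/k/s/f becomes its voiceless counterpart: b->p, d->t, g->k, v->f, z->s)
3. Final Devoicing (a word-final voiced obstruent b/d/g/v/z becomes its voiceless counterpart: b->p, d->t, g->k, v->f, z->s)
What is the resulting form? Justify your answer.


Starting form: 'yudi'
Rule 1: Vowel Harmony: all vowels become 'u' (matching first vowel). 'yudi' -> 'yudu'
Rule 2: Consonant Assimilation: no voiced obstruent (b/d/g/v/z) stands immediately before a voiceless consonant (p/t/k/s/f). No change.
Rule 3: Final Devoicing: the word ends in the vowel 'u', not a consonant. No change.
Final form: 'yudu'

yudu


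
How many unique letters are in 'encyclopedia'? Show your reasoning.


Unique letters in 'encyclopedia': {a, c, d, e, i, l, n, o, p, y} = 10 distinct letters.

10


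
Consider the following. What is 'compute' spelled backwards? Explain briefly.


Reverse 'compute' character by character: 'etupmoc'.

etupmoc


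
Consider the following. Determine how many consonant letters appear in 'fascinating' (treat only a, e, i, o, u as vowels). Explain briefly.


Consonants in 'fascinating': f, s, c, n, t, n, g = 7 consonants.

7


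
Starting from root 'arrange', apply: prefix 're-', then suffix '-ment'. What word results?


Step 1: Add prefix 're-' to 'arrange' = 'rearrange'
Step 2: Add suffix '-ment' to 'rearrange' = 'rearrangement'

rearrangement


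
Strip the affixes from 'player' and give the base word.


Remove suffix '-er' from 'player' to get root 'play'.

play


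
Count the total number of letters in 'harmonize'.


Spell out 'harmonize' and number each letter: h(1), a(2), r(3), m(4), o(5), n(6), i(7), z(8), e(9). Total: 9 letters.

9


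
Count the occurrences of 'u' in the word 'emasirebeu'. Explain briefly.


Letter 'u' in 'emasirebeu': found at position(s) 10 = 1 occurrence(s).

1


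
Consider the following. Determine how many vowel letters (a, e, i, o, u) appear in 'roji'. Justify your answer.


Vowels in 'roji': o, i = 2 vowels.

2


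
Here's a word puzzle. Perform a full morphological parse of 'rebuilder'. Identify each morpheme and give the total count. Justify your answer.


Step 1: Identify prefix: 're' (meaning: again)
Step 2: Identify root: 'build'
Step 3: Identify suffix(es): 'er'
Decomposition: re- (prefix: again) + build (root) + -er (suffix: one who)
Total morphemes: 3

3 morphemes (re- (prefix: again) + build (root) + -er (suffix: one who))


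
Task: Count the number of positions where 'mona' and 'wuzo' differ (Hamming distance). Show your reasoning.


Alignment:
Position 1: 'm' vs 'w' = DIFFER
Position 2: 'o' vs 'u' = DIFFER
Position 3: 'n' vs 'z' = DIFFER
Position 4: 'a' vs 'o' = DIFFER
Total differences: 4

4


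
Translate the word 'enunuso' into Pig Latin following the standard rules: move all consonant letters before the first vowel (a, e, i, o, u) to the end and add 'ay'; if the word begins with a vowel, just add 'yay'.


'enunuso' starts with a vowel, so add 'yay': 'enunusoyay'.

enunusoyay


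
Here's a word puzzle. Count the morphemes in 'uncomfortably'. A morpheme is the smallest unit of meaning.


Decomposition: un- (prefix) + comfort (root) + -able (suffix) + -ly (suffix) = 4 morpheme(s)

4 morphemes


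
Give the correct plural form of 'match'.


Apply rule: Add -es (sibilant/fricative ending). 'match' becomes 'matches'.

matches


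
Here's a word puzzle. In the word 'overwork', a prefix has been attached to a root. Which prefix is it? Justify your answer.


The word 'overwork' = 'over' (prefix) + 'work' (root). The prefix is 'over'.

over


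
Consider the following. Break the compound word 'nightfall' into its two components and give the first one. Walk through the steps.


Split 'nightfall' into 'night' + 'fall'. The first part is 'night'.

night


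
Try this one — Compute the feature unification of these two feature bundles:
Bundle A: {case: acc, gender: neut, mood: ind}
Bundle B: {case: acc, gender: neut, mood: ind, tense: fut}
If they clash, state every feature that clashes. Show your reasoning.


Compare features:
case: A=acc vs B=acc -> unified: acc
gender: A=neut vs B=neut -> unified: neut
mood: A=ind vs B=ind -> unified: ind
tense: A=_ vs B=fut -> unified: fut
No clashes found.

Unified: {case: acc, gender: neut, mood: ind, tense: fut}


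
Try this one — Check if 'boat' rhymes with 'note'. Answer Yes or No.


Rime (stressed vowel + following sounds) of 'boat': -oat = /oʊt/
Rime of 'note': -ote = /oʊt/
/oʊt/ and /oʊt/ are the same ending sound, so the words rhyme.

Yes


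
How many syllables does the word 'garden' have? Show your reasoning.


Break 'garden' into syllables: gar-den -> gar | den = 2 syllables

2 syllables


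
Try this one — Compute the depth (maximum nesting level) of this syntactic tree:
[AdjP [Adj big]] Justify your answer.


Count bracket nesting levels:
'[' at pos 0: depth = 1
'[' at pos 6: depth = 2
Maximum depth reached: 2

2


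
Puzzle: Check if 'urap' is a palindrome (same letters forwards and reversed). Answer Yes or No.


Forward: 'urap'
Reversed: 'paru'
They differ.

No


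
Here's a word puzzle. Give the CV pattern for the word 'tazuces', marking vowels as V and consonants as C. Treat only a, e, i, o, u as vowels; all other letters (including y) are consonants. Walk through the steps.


Letter mapping: t = C, a = V, z = C, u = V, c = C, e = V, s = C.

CVCVCVC


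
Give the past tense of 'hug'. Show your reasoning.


Apply rule: Double final consonant and add -ed. 'hug' becomes 'hugged'.

hugged


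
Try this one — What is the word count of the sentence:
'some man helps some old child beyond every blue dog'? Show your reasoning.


Split into words: some | man | helps | some | old | child | beyond | every | blue | dog = 10 words.

10


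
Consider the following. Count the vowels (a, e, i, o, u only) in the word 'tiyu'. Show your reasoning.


Vowels in 'tiyu': i, u = 2 vowels.

2


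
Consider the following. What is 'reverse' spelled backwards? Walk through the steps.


Reverse 'reverse' character by character: 'esrever'.

esrever


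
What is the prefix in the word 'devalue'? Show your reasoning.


The word 'devalue' = 'de' (prefix) + 'value' (root). The prefix is 'de'.

de


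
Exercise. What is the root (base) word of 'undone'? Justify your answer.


Remove prefix 'un' from 'undone' to get root 'done'.

done


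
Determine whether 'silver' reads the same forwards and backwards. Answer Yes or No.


Forward: 'silver'
Reversed: 'revlis'
They differ.

No


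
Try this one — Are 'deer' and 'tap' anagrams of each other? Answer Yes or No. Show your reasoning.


Sorted letters of 'deer': 'deer'
Sorted letters of 'tap': 'apt'
They do not match.

No


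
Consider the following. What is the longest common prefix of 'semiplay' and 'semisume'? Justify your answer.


Compare from the start: 4 characters match: 'semi'. Mismatch at position 5: 'p' vs 's'.

semi


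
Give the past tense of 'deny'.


Apply rule: Change -y to -ied. 'deny' becomes 'denied'.

denied


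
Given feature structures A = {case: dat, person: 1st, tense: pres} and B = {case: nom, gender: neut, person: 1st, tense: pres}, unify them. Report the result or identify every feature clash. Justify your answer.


Compare features:
case: A=dat vs B=nom -> CLASH
gender: A=_ vs B=neut -> unified: neut
person: A=1st vs B=1st -> unified: 1st
tense: A=pres vs B=pres -> unified: pres
Clash detected on feature 'case' (dat vs nom); unification fails.

CLASH on 'case' (dat vs nom)


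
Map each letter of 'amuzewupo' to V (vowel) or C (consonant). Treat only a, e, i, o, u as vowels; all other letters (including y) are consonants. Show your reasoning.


Letter mapping: a = V, m = C, u = V, z = C, e = V, w = C, u = V, p = C, o = V.

VCVCVCVCV


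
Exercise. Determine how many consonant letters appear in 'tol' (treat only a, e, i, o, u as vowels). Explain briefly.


Consonants in 'tol': t, l = 2 consonants.

2


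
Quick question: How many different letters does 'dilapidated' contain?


Unique letters in 'dilapidated': {a, d, e, i, l, p, t} = 7 distinct letters.

7


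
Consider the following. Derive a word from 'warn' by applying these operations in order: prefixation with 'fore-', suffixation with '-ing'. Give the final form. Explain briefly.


Step 1: Add prefix 'fore-' to 'warn' = 'forewarn'
Step 2: Add suffix '-ing' to 'forewarn' = 'forewarning'

forewarning


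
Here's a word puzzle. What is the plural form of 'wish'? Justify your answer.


Apply rule: Add -es (sibilant/fricative ending). 'wish' becomes 'wishes'.

wishes


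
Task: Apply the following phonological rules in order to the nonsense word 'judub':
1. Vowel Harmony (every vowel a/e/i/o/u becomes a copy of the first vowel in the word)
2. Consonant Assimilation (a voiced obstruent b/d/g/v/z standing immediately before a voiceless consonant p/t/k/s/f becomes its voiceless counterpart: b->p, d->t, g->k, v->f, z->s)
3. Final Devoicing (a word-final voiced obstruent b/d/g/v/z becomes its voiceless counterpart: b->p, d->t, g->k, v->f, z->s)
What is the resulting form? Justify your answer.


Starting form: 'judub'
Rule 1: Vowel Harmony: all vowels already match. No change.
Rule 2: Consonant Assimilation: no voiced obstruent (b/d/g/v/z) stands immediately before a voiceless consonant (p/t/k/s/f). No change.
Rule 3: Final Devoicing: word-final voiced obstruent 'b' becomes voiceless 'p'. 'judub' -> 'judup'
Final form: 'judup'

judup


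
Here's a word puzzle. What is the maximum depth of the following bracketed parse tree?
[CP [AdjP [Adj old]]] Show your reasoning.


Count bracket nesting levels:
'[' at pos 0: depth = 1
'[' at pos 4: depth = 2
'[' at pos 10: depth = 3
Maximum depth reached: 3

3


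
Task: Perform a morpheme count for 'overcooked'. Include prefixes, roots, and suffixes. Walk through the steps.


Decomposition: over- (prefix) + cook (root) + -ed (suffix) = 3 morpheme(s)

3 morphemes


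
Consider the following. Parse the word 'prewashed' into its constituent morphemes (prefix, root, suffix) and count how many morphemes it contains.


Step 1: Identify prefix: 'pre' (meaning: before)
Step 2: Identify root: 'wash'
Step 3: Identify suffix(es): 'ed'
Decomposition: pre- (prefix: before) + wash (root) + -ed (suffix: past)
Total morphemes: 3

3 morphemes (pre- (prefix: before) + wash (root) + -ed (suffix: past))


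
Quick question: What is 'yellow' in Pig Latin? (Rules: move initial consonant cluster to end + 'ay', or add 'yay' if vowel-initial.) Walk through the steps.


'yellow': move consonant cluster 'y' to end and add 'ay': 'ellowyay'.

ellowyay


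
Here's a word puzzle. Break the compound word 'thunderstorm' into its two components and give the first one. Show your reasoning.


Split 'thunderstorm' into 'thunder' + 'storm'. The first part is 'thunder'.

thunder


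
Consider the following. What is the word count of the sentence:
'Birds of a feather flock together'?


Split into words: Birds | of | a | feather | flock | together = 6 words.

6


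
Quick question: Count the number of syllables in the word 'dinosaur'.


Break 'dinosaur' into syllables: di-no-saur -> di | no | saur = 3 syllables

3 syllables


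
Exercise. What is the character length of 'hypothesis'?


Spell out 'hypothesis' and number each letter: h(1), y(2), p(3), o(4), t(5), h(6), e(7), s(8), i(9), s(10). Total: 10 letters.

10


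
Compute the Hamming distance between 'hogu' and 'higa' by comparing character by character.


Alignment:
Position 1: 'h' vs 'h' = match
Position 2: 'o' vs 'i' = DIFFER
Position 3: 'g' vs 'g' = match
Position 4: 'u' vs 'a' = DIFFER
Total differences: 2

2


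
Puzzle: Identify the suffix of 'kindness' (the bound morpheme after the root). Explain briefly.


The word 'kindness' = 'kind' (root) + '-ness' (suffix). The suffix is '-ness'.

ness


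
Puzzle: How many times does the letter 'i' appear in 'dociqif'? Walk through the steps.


Letter 'i' in 'dociqif': found at position(s) 4, 6 = 2 occurrence(s).

2


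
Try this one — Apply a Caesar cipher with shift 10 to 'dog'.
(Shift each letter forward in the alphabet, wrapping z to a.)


Shift each letter by 10: d -> n, o -> y, g -> q. Result: 'nyq'.

nyq


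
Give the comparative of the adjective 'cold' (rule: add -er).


Apply comparative formation (add -er): 'cold' -> 'colder'.

colder


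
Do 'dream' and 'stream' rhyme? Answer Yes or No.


Rime (stressed vowel + following sounds) of 'dream': -eam = /iːm/
Rime of 'stream': -eam = /iːm/
/iːm/ and /iːm/ are the same ending sound, so the words rhyme.

Yes


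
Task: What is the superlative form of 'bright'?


Apply superlative formation (add -est): 'bright' -> 'brightest'.

brightest


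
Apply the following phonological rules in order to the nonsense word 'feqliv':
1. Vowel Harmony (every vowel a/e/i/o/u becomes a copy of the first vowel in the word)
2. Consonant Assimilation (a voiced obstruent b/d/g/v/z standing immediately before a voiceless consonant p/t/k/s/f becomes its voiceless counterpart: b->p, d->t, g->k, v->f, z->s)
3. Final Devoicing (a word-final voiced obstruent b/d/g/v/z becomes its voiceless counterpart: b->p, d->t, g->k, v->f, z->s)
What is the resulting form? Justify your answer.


Starting form: 'feqliv'
Rule 1: Vowel Harmony: all vowels become 'e' (matching first vowel). 'feqliv' -> 'feqlev'
Rule 2: Consonant Assimilation: no voiced obstruent (b/d/g/v/z) stands immediately before a voiceless consonant (p/t/k/s/f). No change.
Rule 3: Final Devoicing: word-final voiced obstruent 'v' becomes voiceless 'f'. 'feqlev' -> 'feqlef'
Final form: 'feqlef'

feqlef


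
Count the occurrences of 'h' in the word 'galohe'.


Letter 'h' in 'galohe': found at position(s) 5 = 1 occurrence(s).

1


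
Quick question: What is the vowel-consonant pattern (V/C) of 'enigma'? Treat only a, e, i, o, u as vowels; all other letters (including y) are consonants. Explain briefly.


Letter mapping: e = V, n = C, i = V, g = C, m = C, a = V.

VCVCCV


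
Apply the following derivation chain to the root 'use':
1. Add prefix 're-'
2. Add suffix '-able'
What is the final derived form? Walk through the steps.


Step 1: Add prefix 're-' to 'use' = 'reuse'
Step 2: Add suffix '-able' to 'reuse' = 'reusable'

reusable


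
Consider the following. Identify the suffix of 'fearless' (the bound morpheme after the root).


The word 'fearless' = 'fear' (root) + '-less' (suffix). The suffix is '-less'.

less


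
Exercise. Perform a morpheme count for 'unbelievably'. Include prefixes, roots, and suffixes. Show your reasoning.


Decomposition: un- (prefix) + believe (root) + -able (suffix) + -ly (suffix) = 4 morpheme(s)

4 morphemes


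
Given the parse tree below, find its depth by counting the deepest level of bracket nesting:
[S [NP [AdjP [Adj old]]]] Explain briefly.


Count bracket nesting levels:
'[' at pos 0: depth = 1
'[' at pos 3: depth = 2
'[' at pos 7: depth = 3
'[' at pos 13: depth = 4
Maximum depth reached: 4

4


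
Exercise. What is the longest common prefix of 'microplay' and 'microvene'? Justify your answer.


Compare from the start: 5 characters match: 'micro'. Mismatch at position 6: 'p' vs 'v'.

micro


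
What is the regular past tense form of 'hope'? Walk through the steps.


Apply rule: Add -d (word ends in -e). 'hope' becomes 'hoped'.

hoped


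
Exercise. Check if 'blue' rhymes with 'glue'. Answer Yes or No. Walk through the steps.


Rime (stressed vowel + following sounds) of 'blue': -ue = /uː/
Rime of 'glue': -ue = /uː/
/uː/ and /uː/ are the same ending sound, so the words rhyme.

Yes


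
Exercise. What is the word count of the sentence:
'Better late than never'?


Split into words: Better | late | than | never = 4 words.

4


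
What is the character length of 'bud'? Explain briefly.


Spell out 'bud' and number each letter: b(1), u(2), d(3). Total: 3 letters.

3


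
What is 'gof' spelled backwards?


Reverse 'gof' character by character: 'fog'.

fog


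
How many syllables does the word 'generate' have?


Break 'generate' into syllables: gen-er-ate -> gen | er | ate = 3 syllables

3 syllables


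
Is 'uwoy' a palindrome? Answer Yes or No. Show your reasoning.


Forward: 'uwoy'
Reversed: 'yowu'
They differ.

No


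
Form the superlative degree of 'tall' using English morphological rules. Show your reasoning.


Apply superlative formation (add -est): 'tall' -> 'tallest'.

tallest


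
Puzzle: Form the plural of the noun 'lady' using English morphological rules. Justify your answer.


Apply rule: Change -y to -ies (consonant + y). 'lady' becomes 'ladies'.

ladies


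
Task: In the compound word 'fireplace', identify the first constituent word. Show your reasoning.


Split 'fireplace' into 'fire' + 'place'. The first part is 'fire'.

fire


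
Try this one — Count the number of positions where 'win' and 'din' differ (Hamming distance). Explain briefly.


Alignment:
Position 1: 'w' vs 'd' = DIFFER
Position 2: 'i' vs 'i' = match
Position 3: 'n' vs 'n' = match
Total differences: 1

1


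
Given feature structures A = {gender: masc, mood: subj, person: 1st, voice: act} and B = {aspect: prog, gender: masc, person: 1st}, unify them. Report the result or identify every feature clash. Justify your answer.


Compare features:
aspect: A=_ vs B=prog -> unified: prog
gender: A=masc vs B=masc -> unified: masc
mood: A=subj vs B=_ -> unified: subj
person: A=1st vs B=1st -> unified: 1st
voice: A=act vs B=_ -> unified: act
No clashes found.

Unified: {aspect: prog, gender: masc, mood: subj, person: 1st, voice: act}


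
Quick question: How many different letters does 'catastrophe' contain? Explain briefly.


Unique letters in 'catastrophe': {a, c, e, h, o, p, r, s, t} = 9 distinct letters.

9


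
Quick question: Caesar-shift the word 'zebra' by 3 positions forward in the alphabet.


Shift each letter by 3: z -> c, e -> h, b -> e, r -> u, a -> d. Result: 'cheud'.

cheud


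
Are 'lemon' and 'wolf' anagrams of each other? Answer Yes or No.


Sorted letters of 'lemon': 'elmno'
Sorted letters of 'wolf': 'flow'
They do not match.

No


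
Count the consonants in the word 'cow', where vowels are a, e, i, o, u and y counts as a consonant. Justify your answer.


Consonants in 'cow': c, w = 2 consonants.

2


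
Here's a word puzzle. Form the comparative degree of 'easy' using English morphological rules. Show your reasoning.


Apply comparative formation (consonant + y: change y to i, add -er): 'easy' -> 'easier'.

easier


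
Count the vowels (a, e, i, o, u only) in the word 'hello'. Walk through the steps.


Vowels in 'hello': e, o = 2 vowels.

2


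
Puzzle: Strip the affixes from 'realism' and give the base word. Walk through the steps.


Remove suffix '-ism' from 'realism' to get root 'real'.

real


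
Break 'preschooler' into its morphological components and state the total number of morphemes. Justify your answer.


Step 1: Identify prefix: 'pre' (meaning: before)
Step 2: Identify root: 'school'
Step 3: Identify suffix(es): 'er'
Decomposition: pre- (prefix: before) + school (root) + -er (suffix: one who)
Total morphemes: 3

3 morphemes (pre- (prefix: before) + school (root) + -er (suffix: one who))


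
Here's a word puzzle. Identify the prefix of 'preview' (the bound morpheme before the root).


The word 'preview' = 'pre' (prefix) + 'view' (root). The prefix is 'pre'.

pre


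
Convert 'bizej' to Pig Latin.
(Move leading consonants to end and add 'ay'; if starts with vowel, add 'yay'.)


'bizej': move consonant cluster 'b' to end and add 'ay': 'izejbay'.

izejbay


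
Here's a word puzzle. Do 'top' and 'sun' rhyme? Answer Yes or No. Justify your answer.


Rime (stressed vowel + following sounds) of 'top': -op = /ɒp/
Rime of 'sun': -un = /ʌn/
/ɒp/ and /ʌn/ are different ending sounds, so the words do not rhyme.

No


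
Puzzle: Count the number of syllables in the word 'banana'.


Break 'banana' into syllables: ba-na-na -> ba | na | na = 3 syllables

3 syllables


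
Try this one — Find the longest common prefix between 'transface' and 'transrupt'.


Compare from the start: 5 characters match: 'trans'. Mismatch at position 6: 'f' vs 'r'.

trans


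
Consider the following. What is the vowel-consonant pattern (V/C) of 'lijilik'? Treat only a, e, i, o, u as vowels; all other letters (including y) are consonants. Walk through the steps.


Letter mapping: l = C, i = V, j = C, i = V, l = C, i = V, k = C.

CVCVCVC


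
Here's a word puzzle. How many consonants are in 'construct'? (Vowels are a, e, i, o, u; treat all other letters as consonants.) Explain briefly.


Consonants in 'construct': c, n, s, t, r, c, t = 7 consonants.

7


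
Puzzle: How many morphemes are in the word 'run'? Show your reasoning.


Decomposition: run (free morpheme) = 1 morpheme(s)

1 morphemes


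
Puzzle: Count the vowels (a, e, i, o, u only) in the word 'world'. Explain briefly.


Vowels in 'world': o = 1 vowels.

1


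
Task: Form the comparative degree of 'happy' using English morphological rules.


Apply comparative formation (consonant + y: change y to i, add -er): 'happy' -> 'happier'.

happier


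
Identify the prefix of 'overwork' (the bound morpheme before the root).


The word 'overwork' = 'over' (prefix) + 'work' (root). The prefix is 'over'.

over


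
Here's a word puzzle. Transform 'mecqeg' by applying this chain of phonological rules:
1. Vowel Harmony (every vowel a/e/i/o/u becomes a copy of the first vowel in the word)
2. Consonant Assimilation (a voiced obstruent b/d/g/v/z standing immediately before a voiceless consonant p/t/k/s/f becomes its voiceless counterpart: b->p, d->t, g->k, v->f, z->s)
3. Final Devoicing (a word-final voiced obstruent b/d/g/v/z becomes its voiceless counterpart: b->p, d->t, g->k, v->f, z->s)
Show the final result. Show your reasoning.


Starting form: 'mecqeg'
Rule 1: Vowel Harmony: all vowels already match. No change.
Rule 2: Consonant Assimilation: no voiced obstruent (b/d/g/v/z) stands immediately before a voiceless consonant (p/t/k/s/f). No change.
Rule 3: Final Devoicing: word-final voiced obstruent 'g' becomes voiceless 'k'. 'mecqeg' -> 'mecqek'
Final form: 'mecqek'

mecqek


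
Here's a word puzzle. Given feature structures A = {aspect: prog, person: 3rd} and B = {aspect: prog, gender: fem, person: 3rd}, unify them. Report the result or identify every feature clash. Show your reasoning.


Compare features:
aspect: A=prog vs B=prog -> unified: prog
gender: A=_ vs B=fem -> unified: fem
person: A=3rd vs B=3rd -> unified: 3rd
No clashes found.

Unified: {aspect: prog, gender: fem, person: 3rd}


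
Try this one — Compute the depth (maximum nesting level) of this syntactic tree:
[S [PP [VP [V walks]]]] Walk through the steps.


Count bracket nesting levels:
'[' at pos 0: depth = 1
'[' at pos 3: depth = 2
'[' at pos 7: depth = 3
'[' at pos 11: depth = 4
Maximum depth reached: 4

4


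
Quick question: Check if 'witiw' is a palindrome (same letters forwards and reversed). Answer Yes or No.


Forward: 'witiw'
Reversed: 'witiw'
They are identical.

Yes


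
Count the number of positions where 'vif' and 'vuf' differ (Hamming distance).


Alignment:
Position 1: 'v' vs 'v' = match
Position 2: 'i' vs 'u' = DIFFER
Position 3: 'f' vs 'f' = match
Total differences: 1

1


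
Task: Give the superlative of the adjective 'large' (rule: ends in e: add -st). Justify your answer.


Apply superlative formation (ends in e: add -st): 'large' -> 'largest'.

largest


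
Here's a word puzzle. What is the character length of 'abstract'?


Spell out 'abstract' and number each letter: a(1), b(2), s(3), t(4), r(5), a(6), c(7), t(8). Total: 8 letters.

8
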